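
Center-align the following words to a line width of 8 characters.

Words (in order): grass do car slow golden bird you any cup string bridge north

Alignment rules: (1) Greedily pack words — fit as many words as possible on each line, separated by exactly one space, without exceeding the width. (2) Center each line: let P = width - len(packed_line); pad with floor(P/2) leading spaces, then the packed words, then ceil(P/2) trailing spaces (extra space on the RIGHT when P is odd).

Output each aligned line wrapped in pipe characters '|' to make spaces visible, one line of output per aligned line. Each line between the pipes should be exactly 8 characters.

Answer: |grass do|
|car slow|
| golden |
|bird you|
|any cup |
| string |
| bridge |
| north  |

Derivation:
Line 1: ['grass', 'do'] (min_width=8, slack=0)
Line 2: ['car', 'slow'] (min_width=8, slack=0)
Line 3: ['golden'] (min_width=6, slack=2)
Line 4: ['bird', 'you'] (min_width=8, slack=0)
Line 5: ['any', 'cup'] (min_width=7, slack=1)
Line 6: ['string'] (min_width=6, slack=2)
Line 7: ['bridge'] (min_width=6, slack=2)
Line 8: ['north'] (min_width=5, slack=3)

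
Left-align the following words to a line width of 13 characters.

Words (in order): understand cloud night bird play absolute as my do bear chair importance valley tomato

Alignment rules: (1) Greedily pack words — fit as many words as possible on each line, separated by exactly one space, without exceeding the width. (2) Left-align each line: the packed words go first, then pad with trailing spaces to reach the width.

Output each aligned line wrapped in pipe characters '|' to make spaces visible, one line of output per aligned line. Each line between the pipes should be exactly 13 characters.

Line 1: ['understand'] (min_width=10, slack=3)
Line 2: ['cloud', 'night'] (min_width=11, slack=2)
Line 3: ['bird', 'play'] (min_width=9, slack=4)
Line 4: ['absolute', 'as'] (min_width=11, slack=2)
Line 5: ['my', 'do', 'bear'] (min_width=10, slack=3)
Line 6: ['chair'] (min_width=5, slack=8)
Line 7: ['importance'] (min_width=10, slack=3)
Line 8: ['valley', 'tomato'] (min_width=13, slack=0)

Answer: |understand   |
|cloud night  |
|bird play    |
|absolute as  |
|my do bear   |
|chair        |
|importance   |
|valley tomato|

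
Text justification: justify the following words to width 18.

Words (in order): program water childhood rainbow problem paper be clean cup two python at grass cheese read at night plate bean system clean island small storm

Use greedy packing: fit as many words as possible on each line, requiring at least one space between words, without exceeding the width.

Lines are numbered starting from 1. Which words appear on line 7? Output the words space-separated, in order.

Line 1: ['program', 'water'] (min_width=13, slack=5)
Line 2: ['childhood', 'rainbow'] (min_width=17, slack=1)
Line 3: ['problem', 'paper', 'be'] (min_width=16, slack=2)
Line 4: ['clean', 'cup', 'two'] (min_width=13, slack=5)
Line 5: ['python', 'at', 'grass'] (min_width=15, slack=3)
Line 6: ['cheese', 'read', 'at'] (min_width=14, slack=4)
Line 7: ['night', 'plate', 'bean'] (min_width=16, slack=2)
Line 8: ['system', 'clean'] (min_width=12, slack=6)
Line 9: ['island', 'small', 'storm'] (min_width=18, slack=0)

Answer: night plate bean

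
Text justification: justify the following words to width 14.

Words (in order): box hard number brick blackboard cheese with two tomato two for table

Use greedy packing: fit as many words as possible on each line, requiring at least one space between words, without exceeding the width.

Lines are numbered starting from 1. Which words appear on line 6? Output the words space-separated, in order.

Answer: for table

Derivation:
Line 1: ['box', 'hard'] (min_width=8, slack=6)
Line 2: ['number', 'brick'] (min_width=12, slack=2)
Line 3: ['blackboard'] (min_width=10, slack=4)
Line 4: ['cheese', 'with'] (min_width=11, slack=3)
Line 5: ['two', 'tomato', 'two'] (min_width=14, slack=0)
Line 6: ['for', 'table'] (min_width=9, slack=5)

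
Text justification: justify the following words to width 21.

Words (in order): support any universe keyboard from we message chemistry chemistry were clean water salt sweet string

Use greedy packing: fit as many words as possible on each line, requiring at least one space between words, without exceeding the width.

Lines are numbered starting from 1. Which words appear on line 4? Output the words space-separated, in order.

Line 1: ['support', 'any', 'universe'] (min_width=20, slack=1)
Line 2: ['keyboard', 'from', 'we'] (min_width=16, slack=5)
Line 3: ['message', 'chemistry'] (min_width=17, slack=4)
Line 4: ['chemistry', 'were', 'clean'] (min_width=20, slack=1)
Line 5: ['water', 'salt', 'sweet'] (min_width=16, slack=5)
Line 6: ['string'] (min_width=6, slack=15)

Answer: chemistry were clean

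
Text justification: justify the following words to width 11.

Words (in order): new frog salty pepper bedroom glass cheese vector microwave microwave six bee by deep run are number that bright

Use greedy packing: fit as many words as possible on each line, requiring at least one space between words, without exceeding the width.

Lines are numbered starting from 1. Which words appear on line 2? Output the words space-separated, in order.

Line 1: ['new', 'frog'] (min_width=8, slack=3)
Line 2: ['salty'] (min_width=5, slack=6)
Line 3: ['pepper'] (min_width=6, slack=5)
Line 4: ['bedroom'] (min_width=7, slack=4)
Line 5: ['glass'] (min_width=5, slack=6)
Line 6: ['cheese'] (min_width=6, slack=5)
Line 7: ['vector'] (min_width=6, slack=5)
Line 8: ['microwave'] (min_width=9, slack=2)
Line 9: ['microwave'] (min_width=9, slack=2)
Line 10: ['six', 'bee', 'by'] (min_width=10, slack=1)
Line 11: ['deep', 'run'] (min_width=8, slack=3)
Line 12: ['are', 'number'] (min_width=10, slack=1)
Line 13: ['that', 'bright'] (min_width=11, slack=0)

Answer: salty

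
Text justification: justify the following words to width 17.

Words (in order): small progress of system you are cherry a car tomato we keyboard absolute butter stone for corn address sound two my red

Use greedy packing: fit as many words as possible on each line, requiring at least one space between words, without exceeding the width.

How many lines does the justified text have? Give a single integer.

Line 1: ['small', 'progress', 'of'] (min_width=17, slack=0)
Line 2: ['system', 'you', 'are'] (min_width=14, slack=3)
Line 3: ['cherry', 'a', 'car'] (min_width=12, slack=5)
Line 4: ['tomato', 'we'] (min_width=9, slack=8)
Line 5: ['keyboard', 'absolute'] (min_width=17, slack=0)
Line 6: ['butter', 'stone', 'for'] (min_width=16, slack=1)
Line 7: ['corn', 'address'] (min_width=12, slack=5)
Line 8: ['sound', 'two', 'my', 'red'] (min_width=16, slack=1)
Total lines: 8

Answer: 8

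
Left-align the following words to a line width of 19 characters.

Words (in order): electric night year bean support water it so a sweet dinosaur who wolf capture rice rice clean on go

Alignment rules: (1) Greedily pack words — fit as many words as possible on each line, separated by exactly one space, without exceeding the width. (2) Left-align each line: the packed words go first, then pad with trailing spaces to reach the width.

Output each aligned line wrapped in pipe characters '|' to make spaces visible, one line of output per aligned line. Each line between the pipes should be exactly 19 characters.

Line 1: ['electric', 'night', 'year'] (min_width=19, slack=0)
Line 2: ['bean', 'support', 'water'] (min_width=18, slack=1)
Line 3: ['it', 'so', 'a', 'sweet'] (min_width=13, slack=6)
Line 4: ['dinosaur', 'who', 'wolf'] (min_width=17, slack=2)
Line 5: ['capture', 'rice', 'rice'] (min_width=17, slack=2)
Line 6: ['clean', 'on', 'go'] (min_width=11, slack=8)

Answer: |electric night year|
|bean support water |
|it so a sweet      |
|dinosaur who wolf  |
|capture rice rice  |
|clean on go        |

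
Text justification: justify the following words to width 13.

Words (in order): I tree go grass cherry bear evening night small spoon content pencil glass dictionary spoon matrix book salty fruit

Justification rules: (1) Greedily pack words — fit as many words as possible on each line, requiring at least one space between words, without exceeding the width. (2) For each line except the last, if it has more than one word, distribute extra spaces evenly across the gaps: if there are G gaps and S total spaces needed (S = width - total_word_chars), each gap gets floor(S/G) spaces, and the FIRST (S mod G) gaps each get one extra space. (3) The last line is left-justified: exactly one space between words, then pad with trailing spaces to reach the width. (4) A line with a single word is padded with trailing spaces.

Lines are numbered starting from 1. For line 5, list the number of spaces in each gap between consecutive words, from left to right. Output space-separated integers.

Line 1: ['I', 'tree', 'go'] (min_width=9, slack=4)
Line 2: ['grass', 'cherry'] (min_width=12, slack=1)
Line 3: ['bear', 'evening'] (min_width=12, slack=1)
Line 4: ['night', 'small'] (min_width=11, slack=2)
Line 5: ['spoon', 'content'] (min_width=13, slack=0)
Line 6: ['pencil', 'glass'] (min_width=12, slack=1)
Line 7: ['dictionary'] (min_width=10, slack=3)
Line 8: ['spoon', 'matrix'] (min_width=12, slack=1)
Line 9: ['book', 'salty'] (min_width=10, slack=3)
Line 10: ['fruit'] (min_width=5, slack=8)

Answer: 1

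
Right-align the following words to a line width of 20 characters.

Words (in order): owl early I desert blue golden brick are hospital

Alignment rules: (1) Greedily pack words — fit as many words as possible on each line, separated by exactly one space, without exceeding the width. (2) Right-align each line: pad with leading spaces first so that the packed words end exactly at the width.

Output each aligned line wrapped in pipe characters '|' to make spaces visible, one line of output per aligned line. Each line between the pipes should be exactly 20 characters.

Line 1: ['owl', 'early', 'I', 'desert'] (min_width=18, slack=2)
Line 2: ['blue', 'golden', 'brick'] (min_width=17, slack=3)
Line 3: ['are', 'hospital'] (min_width=12, slack=8)

Answer: |  owl early I desert|
|   blue golden brick|
|        are hospital|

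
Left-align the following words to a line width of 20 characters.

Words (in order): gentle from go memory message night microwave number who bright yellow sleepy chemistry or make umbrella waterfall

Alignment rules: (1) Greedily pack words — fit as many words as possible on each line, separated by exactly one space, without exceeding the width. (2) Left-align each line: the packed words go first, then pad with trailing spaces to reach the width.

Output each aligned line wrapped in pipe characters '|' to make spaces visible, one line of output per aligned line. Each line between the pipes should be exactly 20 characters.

Line 1: ['gentle', 'from', 'go'] (min_width=14, slack=6)
Line 2: ['memory', 'message', 'night'] (min_width=20, slack=0)
Line 3: ['microwave', 'number', 'who'] (min_width=20, slack=0)
Line 4: ['bright', 'yellow', 'sleepy'] (min_width=20, slack=0)
Line 5: ['chemistry', 'or', 'make'] (min_width=17, slack=3)
Line 6: ['umbrella', 'waterfall'] (min_width=18, slack=2)

Answer: |gentle from go      |
|memory message night|
|microwave number who|
|bright yellow sleepy|
|chemistry or make   |
|umbrella waterfall  |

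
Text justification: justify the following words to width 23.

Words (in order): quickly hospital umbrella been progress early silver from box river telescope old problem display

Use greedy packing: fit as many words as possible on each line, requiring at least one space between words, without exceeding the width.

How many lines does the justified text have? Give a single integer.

Line 1: ['quickly', 'hospital'] (min_width=16, slack=7)
Line 2: ['umbrella', 'been', 'progress'] (min_width=22, slack=1)
Line 3: ['early', 'silver', 'from', 'box'] (min_width=21, slack=2)
Line 4: ['river', 'telescope', 'old'] (min_width=19, slack=4)
Line 5: ['problem', 'display'] (min_width=15, slack=8)
Total lines: 5

Answer: 5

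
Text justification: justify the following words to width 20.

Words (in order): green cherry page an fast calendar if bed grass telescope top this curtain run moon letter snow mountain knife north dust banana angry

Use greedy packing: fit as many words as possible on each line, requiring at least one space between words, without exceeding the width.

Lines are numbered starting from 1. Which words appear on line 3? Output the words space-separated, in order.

Answer: grass telescope top

Derivation:
Line 1: ['green', 'cherry', 'page', 'an'] (min_width=20, slack=0)
Line 2: ['fast', 'calendar', 'if', 'bed'] (min_width=20, slack=0)
Line 3: ['grass', 'telescope', 'top'] (min_width=19, slack=1)
Line 4: ['this', 'curtain', 'run'] (min_width=16, slack=4)
Line 5: ['moon', 'letter', 'snow'] (min_width=16, slack=4)
Line 6: ['mountain', 'knife', 'north'] (min_width=20, slack=0)
Line 7: ['dust', 'banana', 'angry'] (min_width=17, slack=3)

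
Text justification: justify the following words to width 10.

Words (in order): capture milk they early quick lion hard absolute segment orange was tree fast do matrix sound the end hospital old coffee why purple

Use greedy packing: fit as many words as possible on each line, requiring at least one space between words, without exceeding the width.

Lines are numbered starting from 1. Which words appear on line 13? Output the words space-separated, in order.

Answer: hospital

Derivation:
Line 1: ['capture'] (min_width=7, slack=3)
Line 2: ['milk', 'they'] (min_width=9, slack=1)
Line 3: ['early'] (min_width=5, slack=5)
Line 4: ['quick', 'lion'] (min_width=10, slack=0)
Line 5: ['hard'] (min_width=4, slack=6)
Line 6: ['absolute'] (min_width=8, slack=2)
Line 7: ['segment'] (min_width=7, slack=3)
Line 8: ['orange', 'was'] (min_width=10, slack=0)
Line 9: ['tree', 'fast'] (min_width=9, slack=1)
Line 10: ['do', 'matrix'] (min_width=9, slack=1)
Line 11: ['sound', 'the'] (min_width=9, slack=1)
Line 12: ['end'] (min_width=3, slack=7)
Line 13: ['hospital'] (min_width=8, slack=2)
Line 14: ['old', 'coffee'] (min_width=10, slack=0)
Line 15: ['why', 'purple'] (min_width=10, slack=0)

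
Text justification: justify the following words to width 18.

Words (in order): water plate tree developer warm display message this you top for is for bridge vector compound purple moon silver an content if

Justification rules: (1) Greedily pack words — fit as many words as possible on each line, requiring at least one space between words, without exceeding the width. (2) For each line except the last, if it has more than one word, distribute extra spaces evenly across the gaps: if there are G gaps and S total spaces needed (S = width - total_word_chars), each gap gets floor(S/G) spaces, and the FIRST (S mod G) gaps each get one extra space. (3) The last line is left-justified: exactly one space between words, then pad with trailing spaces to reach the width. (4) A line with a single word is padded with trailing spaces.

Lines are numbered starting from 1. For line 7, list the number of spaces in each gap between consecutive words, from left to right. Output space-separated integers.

Line 1: ['water', 'plate', 'tree'] (min_width=16, slack=2)
Line 2: ['developer', 'warm'] (min_width=14, slack=4)
Line 3: ['display', 'message'] (min_width=15, slack=3)
Line 4: ['this', 'you', 'top', 'for'] (min_width=16, slack=2)
Line 5: ['is', 'for', 'bridge'] (min_width=13, slack=5)
Line 6: ['vector', 'compound'] (min_width=15, slack=3)
Line 7: ['purple', 'moon', 'silver'] (min_width=18, slack=0)
Line 8: ['an', 'content', 'if'] (min_width=13, slack=5)

Answer: 1 1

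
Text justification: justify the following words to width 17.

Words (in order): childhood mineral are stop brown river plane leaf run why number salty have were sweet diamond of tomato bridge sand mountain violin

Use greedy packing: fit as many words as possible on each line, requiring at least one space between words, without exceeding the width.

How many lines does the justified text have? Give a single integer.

Line 1: ['childhood', 'mineral'] (min_width=17, slack=0)
Line 2: ['are', 'stop', 'brown'] (min_width=14, slack=3)
Line 3: ['river', 'plane', 'leaf'] (min_width=16, slack=1)
Line 4: ['run', 'why', 'number'] (min_width=14, slack=3)
Line 5: ['salty', 'have', 'were'] (min_width=15, slack=2)
Line 6: ['sweet', 'diamond', 'of'] (min_width=16, slack=1)
Line 7: ['tomato', 'bridge'] (min_width=13, slack=4)
Line 8: ['sand', 'mountain'] (min_width=13, slack=4)
Line 9: ['violin'] (min_width=6, slack=11)
Total lines: 9

Answer: 9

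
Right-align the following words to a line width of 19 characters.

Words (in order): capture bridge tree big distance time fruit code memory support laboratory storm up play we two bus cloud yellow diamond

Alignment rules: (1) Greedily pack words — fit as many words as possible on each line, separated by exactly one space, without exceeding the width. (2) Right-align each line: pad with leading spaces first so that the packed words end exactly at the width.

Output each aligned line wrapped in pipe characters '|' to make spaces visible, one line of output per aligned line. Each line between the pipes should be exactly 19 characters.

Line 1: ['capture', 'bridge', 'tree'] (min_width=19, slack=0)
Line 2: ['big', 'distance', 'time'] (min_width=17, slack=2)
Line 3: ['fruit', 'code', 'memory'] (min_width=17, slack=2)
Line 4: ['support', 'laboratory'] (min_width=18, slack=1)
Line 5: ['storm', 'up', 'play', 'we'] (min_width=16, slack=3)
Line 6: ['two', 'bus', 'cloud'] (min_width=13, slack=6)
Line 7: ['yellow', 'diamond'] (min_width=14, slack=5)

Answer: |capture bridge tree|
|  big distance time|
|  fruit code memory|
| support laboratory|
|   storm up play we|
|      two bus cloud|
|     yellow diamond|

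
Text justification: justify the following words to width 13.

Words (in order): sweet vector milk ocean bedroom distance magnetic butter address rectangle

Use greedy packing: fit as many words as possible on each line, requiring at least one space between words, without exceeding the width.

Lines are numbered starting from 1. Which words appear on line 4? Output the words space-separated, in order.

Line 1: ['sweet', 'vector'] (min_width=12, slack=1)
Line 2: ['milk', 'ocean'] (min_width=10, slack=3)
Line 3: ['bedroom'] (min_width=7, slack=6)
Line 4: ['distance'] (min_width=8, slack=5)
Line 5: ['magnetic'] (min_width=8, slack=5)
Line 6: ['butter'] (min_width=6, slack=7)
Line 7: ['address'] (min_width=7, slack=6)
Line 8: ['rectangle'] (min_width=9, slack=4)

Answer: distance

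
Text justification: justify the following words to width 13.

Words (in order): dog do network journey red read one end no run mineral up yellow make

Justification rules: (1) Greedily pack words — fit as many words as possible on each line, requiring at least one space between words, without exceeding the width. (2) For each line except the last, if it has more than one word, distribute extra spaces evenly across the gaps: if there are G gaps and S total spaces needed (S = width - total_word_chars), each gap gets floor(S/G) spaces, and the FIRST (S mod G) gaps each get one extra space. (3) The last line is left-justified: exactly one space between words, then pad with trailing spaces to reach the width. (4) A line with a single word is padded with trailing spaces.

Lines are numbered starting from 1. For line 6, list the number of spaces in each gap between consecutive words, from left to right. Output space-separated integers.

Line 1: ['dog', 'do'] (min_width=6, slack=7)
Line 2: ['network'] (min_width=7, slack=6)
Line 3: ['journey', 'red'] (min_width=11, slack=2)
Line 4: ['read', 'one', 'end'] (min_width=12, slack=1)
Line 5: ['no', 'run'] (min_width=6, slack=7)
Line 6: ['mineral', 'up'] (min_width=10, slack=3)
Line 7: ['yellow', 'make'] (min_width=11, slack=2)

Answer: 4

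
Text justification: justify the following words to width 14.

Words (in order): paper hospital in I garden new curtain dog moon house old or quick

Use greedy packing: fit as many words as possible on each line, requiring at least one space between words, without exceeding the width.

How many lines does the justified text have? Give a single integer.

Answer: 5

Derivation:
Line 1: ['paper', 'hospital'] (min_width=14, slack=0)
Line 2: ['in', 'I', 'garden'] (min_width=11, slack=3)
Line 3: ['new', 'curtain'] (min_width=11, slack=3)
Line 4: ['dog', 'moon', 'house'] (min_width=14, slack=0)
Line 5: ['old', 'or', 'quick'] (min_width=12, slack=2)
Total lines: 5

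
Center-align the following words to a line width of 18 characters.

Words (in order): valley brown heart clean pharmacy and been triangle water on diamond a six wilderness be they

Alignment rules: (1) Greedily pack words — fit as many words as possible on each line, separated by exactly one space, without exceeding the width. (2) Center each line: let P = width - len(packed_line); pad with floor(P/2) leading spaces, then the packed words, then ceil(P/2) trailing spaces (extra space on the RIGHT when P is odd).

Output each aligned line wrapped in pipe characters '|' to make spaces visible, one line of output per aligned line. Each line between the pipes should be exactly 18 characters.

Line 1: ['valley', 'brown', 'heart'] (min_width=18, slack=0)
Line 2: ['clean', 'pharmacy', 'and'] (min_width=18, slack=0)
Line 3: ['been', 'triangle'] (min_width=13, slack=5)
Line 4: ['water', 'on', 'diamond', 'a'] (min_width=18, slack=0)
Line 5: ['six', 'wilderness', 'be'] (min_width=17, slack=1)
Line 6: ['they'] (min_width=4, slack=14)

Answer: |valley brown heart|
|clean pharmacy and|
|  been triangle   |
|water on diamond a|
|six wilderness be |
|       they       |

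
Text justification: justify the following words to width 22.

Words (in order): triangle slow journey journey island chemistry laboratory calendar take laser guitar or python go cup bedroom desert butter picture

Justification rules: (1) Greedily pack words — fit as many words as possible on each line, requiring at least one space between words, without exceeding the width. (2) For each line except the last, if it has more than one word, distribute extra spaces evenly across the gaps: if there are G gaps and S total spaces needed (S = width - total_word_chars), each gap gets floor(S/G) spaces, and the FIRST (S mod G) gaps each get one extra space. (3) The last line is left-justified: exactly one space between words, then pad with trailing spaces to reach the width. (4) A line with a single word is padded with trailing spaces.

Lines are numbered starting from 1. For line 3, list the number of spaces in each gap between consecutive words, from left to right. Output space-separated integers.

Answer: 3

Derivation:
Line 1: ['triangle', 'slow', 'journey'] (min_width=21, slack=1)
Line 2: ['journey', 'island'] (min_width=14, slack=8)
Line 3: ['chemistry', 'laboratory'] (min_width=20, slack=2)
Line 4: ['calendar', 'take', 'laser'] (min_width=19, slack=3)
Line 5: ['guitar', 'or', 'python', 'go'] (min_width=19, slack=3)
Line 6: ['cup', 'bedroom', 'desert'] (min_width=18, slack=4)
Line 7: ['butter', 'picture'] (min_width=14, slack=8)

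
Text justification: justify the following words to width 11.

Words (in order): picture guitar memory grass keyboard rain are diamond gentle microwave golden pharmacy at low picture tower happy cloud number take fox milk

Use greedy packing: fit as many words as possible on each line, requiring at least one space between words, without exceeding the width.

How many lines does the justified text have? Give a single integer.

Answer: 16

Derivation:
Line 1: ['picture'] (min_width=7, slack=4)
Line 2: ['guitar'] (min_width=6, slack=5)
Line 3: ['memory'] (min_width=6, slack=5)
Line 4: ['grass'] (min_width=5, slack=6)
Line 5: ['keyboard'] (min_width=8, slack=3)
Line 6: ['rain', 'are'] (min_width=8, slack=3)
Line 7: ['diamond'] (min_width=7, slack=4)
Line 8: ['gentle'] (min_width=6, slack=5)
Line 9: ['microwave'] (min_width=9, slack=2)
Line 10: ['golden'] (min_width=6, slack=5)
Line 11: ['pharmacy', 'at'] (min_width=11, slack=0)
Line 12: ['low', 'picture'] (min_width=11, slack=0)
Line 13: ['tower', 'happy'] (min_width=11, slack=0)
Line 14: ['cloud'] (min_width=5, slack=6)
Line 15: ['number', 'take'] (min_width=11, slack=0)
Line 16: ['fox', 'milk'] (min_width=8, slack=3)
Total lines: 16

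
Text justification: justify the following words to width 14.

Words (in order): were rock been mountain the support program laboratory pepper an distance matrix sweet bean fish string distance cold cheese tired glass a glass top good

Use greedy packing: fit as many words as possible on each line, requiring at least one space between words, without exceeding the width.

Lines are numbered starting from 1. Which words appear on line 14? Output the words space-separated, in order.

Answer: top good

Derivation:
Line 1: ['were', 'rock', 'been'] (min_width=14, slack=0)
Line 2: ['mountain', 'the'] (min_width=12, slack=2)
Line 3: ['support'] (min_width=7, slack=7)
Line 4: ['program'] (min_width=7, slack=7)
Line 5: ['laboratory'] (min_width=10, slack=4)
Line 6: ['pepper', 'an'] (min_width=9, slack=5)
Line 7: ['distance'] (min_width=8, slack=6)
Line 8: ['matrix', 'sweet'] (min_width=12, slack=2)
Line 9: ['bean', 'fish'] (min_width=9, slack=5)
Line 10: ['string'] (min_width=6, slack=8)
Line 11: ['distance', 'cold'] (min_width=13, slack=1)
Line 12: ['cheese', 'tired'] (min_width=12, slack=2)
Line 13: ['glass', 'a', 'glass'] (min_width=13, slack=1)
Line 14: ['top', 'good'] (min_width=8, slack=6)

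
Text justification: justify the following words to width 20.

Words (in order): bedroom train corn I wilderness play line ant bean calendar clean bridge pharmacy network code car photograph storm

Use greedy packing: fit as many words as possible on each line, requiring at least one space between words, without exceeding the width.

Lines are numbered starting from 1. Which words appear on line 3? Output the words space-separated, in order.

Answer: ant bean calendar

Derivation:
Line 1: ['bedroom', 'train', 'corn', 'I'] (min_width=20, slack=0)
Line 2: ['wilderness', 'play', 'line'] (min_width=20, slack=0)
Line 3: ['ant', 'bean', 'calendar'] (min_width=17, slack=3)
Line 4: ['clean', 'bridge'] (min_width=12, slack=8)
Line 5: ['pharmacy', 'network'] (min_width=16, slack=4)
Line 6: ['code', 'car', 'photograph'] (min_width=19, slack=1)
Line 7: ['storm'] (min_width=5, slack=15)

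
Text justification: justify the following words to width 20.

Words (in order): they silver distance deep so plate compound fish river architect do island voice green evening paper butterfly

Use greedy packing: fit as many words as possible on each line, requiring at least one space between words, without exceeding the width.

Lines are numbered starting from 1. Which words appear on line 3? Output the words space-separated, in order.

Line 1: ['they', 'silver', 'distance'] (min_width=20, slack=0)
Line 2: ['deep', 'so', 'plate'] (min_width=13, slack=7)
Line 3: ['compound', 'fish', 'river'] (min_width=19, slack=1)
Line 4: ['architect', 'do', 'island'] (min_width=19, slack=1)
Line 5: ['voice', 'green', 'evening'] (min_width=19, slack=1)
Line 6: ['paper', 'butterfly'] (min_width=15, slack=5)

Answer: compound fish river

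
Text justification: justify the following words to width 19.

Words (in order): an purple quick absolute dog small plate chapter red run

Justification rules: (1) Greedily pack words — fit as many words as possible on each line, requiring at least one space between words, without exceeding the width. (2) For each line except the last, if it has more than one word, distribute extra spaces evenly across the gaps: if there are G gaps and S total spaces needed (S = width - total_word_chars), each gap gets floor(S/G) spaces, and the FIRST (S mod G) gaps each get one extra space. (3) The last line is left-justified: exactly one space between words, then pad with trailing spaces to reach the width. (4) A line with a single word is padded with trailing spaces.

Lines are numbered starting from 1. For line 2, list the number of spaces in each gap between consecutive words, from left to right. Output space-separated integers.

Line 1: ['an', 'purple', 'quick'] (min_width=15, slack=4)
Line 2: ['absolute', 'dog', 'small'] (min_width=18, slack=1)
Line 3: ['plate', 'chapter', 'red'] (min_width=17, slack=2)
Line 4: ['run'] (min_width=3, slack=16)

Answer: 2 1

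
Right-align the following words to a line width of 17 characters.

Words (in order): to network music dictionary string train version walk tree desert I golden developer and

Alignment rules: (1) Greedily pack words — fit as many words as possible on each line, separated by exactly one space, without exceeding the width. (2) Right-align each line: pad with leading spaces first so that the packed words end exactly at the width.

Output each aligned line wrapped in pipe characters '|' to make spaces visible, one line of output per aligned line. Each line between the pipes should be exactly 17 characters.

Answer: | to network music|
|dictionary string|
|    train version|
| walk tree desert|
|         I golden|
|    developer and|

Derivation:
Line 1: ['to', 'network', 'music'] (min_width=16, slack=1)
Line 2: ['dictionary', 'string'] (min_width=17, slack=0)
Line 3: ['train', 'version'] (min_width=13, slack=4)
Line 4: ['walk', 'tree', 'desert'] (min_width=16, slack=1)
Line 5: ['I', 'golden'] (min_width=8, slack=9)
Line 6: ['developer', 'and'] (min_width=13, slack=4)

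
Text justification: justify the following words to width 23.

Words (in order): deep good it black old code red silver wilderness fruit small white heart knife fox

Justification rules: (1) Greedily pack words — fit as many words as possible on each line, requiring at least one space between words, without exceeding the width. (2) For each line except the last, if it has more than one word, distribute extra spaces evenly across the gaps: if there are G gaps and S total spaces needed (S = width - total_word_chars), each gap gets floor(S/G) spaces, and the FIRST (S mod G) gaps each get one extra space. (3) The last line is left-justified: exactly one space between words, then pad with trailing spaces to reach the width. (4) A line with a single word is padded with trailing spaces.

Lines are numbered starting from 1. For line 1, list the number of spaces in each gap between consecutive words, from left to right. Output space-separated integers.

Answer: 2 1 1 1

Derivation:
Line 1: ['deep', 'good', 'it', 'black', 'old'] (min_width=22, slack=1)
Line 2: ['code', 'red', 'silver'] (min_width=15, slack=8)
Line 3: ['wilderness', 'fruit', 'small'] (min_width=22, slack=1)
Line 4: ['white', 'heart', 'knife', 'fox'] (min_width=21, slack=2)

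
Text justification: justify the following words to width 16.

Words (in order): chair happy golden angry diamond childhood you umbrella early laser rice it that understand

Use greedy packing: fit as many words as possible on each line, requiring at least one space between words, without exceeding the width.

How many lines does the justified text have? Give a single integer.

Line 1: ['chair', 'happy'] (min_width=11, slack=5)
Line 2: ['golden', 'angry'] (min_width=12, slack=4)
Line 3: ['diamond'] (min_width=7, slack=9)
Line 4: ['childhood', 'you'] (min_width=13, slack=3)
Line 5: ['umbrella', 'early'] (min_width=14, slack=2)
Line 6: ['laser', 'rice', 'it'] (min_width=13, slack=3)
Line 7: ['that', 'understand'] (min_width=15, slack=1)
Total lines: 7

Answer: 7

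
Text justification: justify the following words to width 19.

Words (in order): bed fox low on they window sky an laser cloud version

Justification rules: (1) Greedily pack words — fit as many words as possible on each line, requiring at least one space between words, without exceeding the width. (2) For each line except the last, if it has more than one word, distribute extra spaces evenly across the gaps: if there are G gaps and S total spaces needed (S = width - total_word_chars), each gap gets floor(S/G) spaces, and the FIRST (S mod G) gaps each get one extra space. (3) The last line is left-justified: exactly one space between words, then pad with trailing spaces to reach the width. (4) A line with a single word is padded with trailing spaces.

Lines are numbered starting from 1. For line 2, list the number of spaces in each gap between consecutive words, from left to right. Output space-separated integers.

Line 1: ['bed', 'fox', 'low', 'on', 'they'] (min_width=19, slack=0)
Line 2: ['window', 'sky', 'an', 'laser'] (min_width=19, slack=0)
Line 3: ['cloud', 'version'] (min_width=13, slack=6)

Answer: 1 1 1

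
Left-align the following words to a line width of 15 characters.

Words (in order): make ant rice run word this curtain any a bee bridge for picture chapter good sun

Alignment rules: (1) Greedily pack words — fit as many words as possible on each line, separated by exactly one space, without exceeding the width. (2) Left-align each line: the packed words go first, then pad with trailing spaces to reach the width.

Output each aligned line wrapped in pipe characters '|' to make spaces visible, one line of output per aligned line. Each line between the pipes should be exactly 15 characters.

Answer: |make ant rice  |
|run word this  |
|curtain any a  |
|bee bridge for |
|picture chapter|
|good sun       |

Derivation:
Line 1: ['make', 'ant', 'rice'] (min_width=13, slack=2)
Line 2: ['run', 'word', 'this'] (min_width=13, slack=2)
Line 3: ['curtain', 'any', 'a'] (min_width=13, slack=2)
Line 4: ['bee', 'bridge', 'for'] (min_width=14, slack=1)
Line 5: ['picture', 'chapter'] (min_width=15, slack=0)
Line 6: ['good', 'sun'] (min_width=8, slack=7)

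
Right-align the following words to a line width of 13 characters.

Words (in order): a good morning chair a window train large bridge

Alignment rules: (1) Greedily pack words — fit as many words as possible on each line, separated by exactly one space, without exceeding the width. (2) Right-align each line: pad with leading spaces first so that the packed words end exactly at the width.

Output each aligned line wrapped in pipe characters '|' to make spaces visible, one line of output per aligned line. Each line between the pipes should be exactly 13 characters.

Answer: |       a good|
|morning chair|
|     a window|
|  train large|
|       bridge|

Derivation:
Line 1: ['a', 'good'] (min_width=6, slack=7)
Line 2: ['morning', 'chair'] (min_width=13, slack=0)
Line 3: ['a', 'window'] (min_width=8, slack=5)
Line 4: ['train', 'large'] (min_width=11, slack=2)
Line 5: ['bridge'] (min_width=6, slack=7)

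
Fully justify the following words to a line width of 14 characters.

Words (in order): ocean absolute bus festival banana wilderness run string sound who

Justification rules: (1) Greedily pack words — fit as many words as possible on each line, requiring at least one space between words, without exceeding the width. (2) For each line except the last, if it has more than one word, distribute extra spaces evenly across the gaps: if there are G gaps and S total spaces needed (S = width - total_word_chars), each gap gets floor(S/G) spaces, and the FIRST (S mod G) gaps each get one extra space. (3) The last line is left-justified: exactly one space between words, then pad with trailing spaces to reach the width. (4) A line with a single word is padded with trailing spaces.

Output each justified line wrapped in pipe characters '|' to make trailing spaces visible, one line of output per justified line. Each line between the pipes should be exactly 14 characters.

Line 1: ['ocean', 'absolute'] (min_width=14, slack=0)
Line 2: ['bus', 'festival'] (min_width=12, slack=2)
Line 3: ['banana'] (min_width=6, slack=8)
Line 4: ['wilderness', 'run'] (min_width=14, slack=0)
Line 5: ['string', 'sound'] (min_width=12, slack=2)
Line 6: ['who'] (min_width=3, slack=11)

Answer: |ocean absolute|
|bus   festival|
|banana        |
|wilderness run|
|string   sound|
|who           |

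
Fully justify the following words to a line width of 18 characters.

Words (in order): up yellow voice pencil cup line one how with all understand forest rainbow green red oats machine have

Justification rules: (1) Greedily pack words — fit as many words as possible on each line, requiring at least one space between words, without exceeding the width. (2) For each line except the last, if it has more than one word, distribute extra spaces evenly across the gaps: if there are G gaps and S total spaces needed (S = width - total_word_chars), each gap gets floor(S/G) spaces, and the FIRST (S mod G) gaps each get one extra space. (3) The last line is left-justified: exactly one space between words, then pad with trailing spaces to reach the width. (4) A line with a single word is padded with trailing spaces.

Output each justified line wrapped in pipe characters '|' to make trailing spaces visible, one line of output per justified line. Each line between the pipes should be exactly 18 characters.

Line 1: ['up', 'yellow', 'voice'] (min_width=15, slack=3)
Line 2: ['pencil', 'cup', 'line'] (min_width=15, slack=3)
Line 3: ['one', 'how', 'with', 'all'] (min_width=16, slack=2)
Line 4: ['understand', 'forest'] (min_width=17, slack=1)
Line 5: ['rainbow', 'green', 'red'] (min_width=17, slack=1)
Line 6: ['oats', 'machine', 'have'] (min_width=17, slack=1)

Answer: |up   yellow  voice|
|pencil   cup  line|
|one  how  with all|
|understand  forest|
|rainbow  green red|
|oats machine have |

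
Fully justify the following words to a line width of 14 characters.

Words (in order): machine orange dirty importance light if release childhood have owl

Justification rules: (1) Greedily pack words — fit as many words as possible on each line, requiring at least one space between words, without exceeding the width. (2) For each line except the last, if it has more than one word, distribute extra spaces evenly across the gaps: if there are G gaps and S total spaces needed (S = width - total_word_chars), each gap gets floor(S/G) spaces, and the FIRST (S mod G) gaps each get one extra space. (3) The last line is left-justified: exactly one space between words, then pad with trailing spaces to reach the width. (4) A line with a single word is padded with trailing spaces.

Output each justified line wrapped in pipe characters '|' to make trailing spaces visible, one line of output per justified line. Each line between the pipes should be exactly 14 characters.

Answer: |machine orange|
|dirty         |
|importance    |
|light       if|
|release       |
|childhood have|
|owl           |

Derivation:
Line 1: ['machine', 'orange'] (min_width=14, slack=0)
Line 2: ['dirty'] (min_width=5, slack=9)
Line 3: ['importance'] (min_width=10, slack=4)
Line 4: ['light', 'if'] (min_width=8, slack=6)
Line 5: ['release'] (min_width=7, slack=7)
Line 6: ['childhood', 'have'] (min_width=14, slack=0)
Line 7: ['owl'] (min_width=3, slack=11)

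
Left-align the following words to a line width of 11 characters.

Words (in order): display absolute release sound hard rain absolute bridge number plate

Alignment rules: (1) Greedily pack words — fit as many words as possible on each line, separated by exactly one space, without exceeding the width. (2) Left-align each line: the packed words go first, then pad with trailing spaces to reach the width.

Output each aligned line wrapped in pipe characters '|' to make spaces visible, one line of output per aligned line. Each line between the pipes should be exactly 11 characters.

Answer: |display    |
|absolute   |
|release    |
|sound hard |
|rain       |
|absolute   |
|bridge     |
|number     |
|plate      |

Derivation:
Line 1: ['display'] (min_width=7, slack=4)
Line 2: ['absolute'] (min_width=8, slack=3)
Line 3: ['release'] (min_width=7, slack=4)
Line 4: ['sound', 'hard'] (min_width=10, slack=1)
Line 5: ['rain'] (min_width=4, slack=7)
Line 6: ['absolute'] (min_width=8, slack=3)
Line 7: ['bridge'] (min_width=6, slack=5)
Line 8: ['number'] (min_width=6, slack=5)
Line 9: ['plate'] (min_width=5, slack=6)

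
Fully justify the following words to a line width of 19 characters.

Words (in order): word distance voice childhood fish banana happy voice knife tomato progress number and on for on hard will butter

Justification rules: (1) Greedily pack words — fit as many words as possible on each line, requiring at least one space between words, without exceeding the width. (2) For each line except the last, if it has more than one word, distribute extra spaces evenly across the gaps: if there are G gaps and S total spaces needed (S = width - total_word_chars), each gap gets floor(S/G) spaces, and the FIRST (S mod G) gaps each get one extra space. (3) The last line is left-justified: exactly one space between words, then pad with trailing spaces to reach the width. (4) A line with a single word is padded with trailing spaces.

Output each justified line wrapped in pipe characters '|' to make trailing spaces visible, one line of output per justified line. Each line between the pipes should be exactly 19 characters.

Answer: |word distance voice|
|childhood      fish|
|banana  happy voice|
|knife        tomato|
|progress number and|
|on for on hard will|
|butter             |

Derivation:
Line 1: ['word', 'distance', 'voice'] (min_width=19, slack=0)
Line 2: ['childhood', 'fish'] (min_width=14, slack=5)
Line 3: ['banana', 'happy', 'voice'] (min_width=18, slack=1)
Line 4: ['knife', 'tomato'] (min_width=12, slack=7)
Line 5: ['progress', 'number', 'and'] (min_width=19, slack=0)
Line 6: ['on', 'for', 'on', 'hard', 'will'] (min_width=19, slack=0)
Line 7: ['butter'] (min_width=6, slack=13)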